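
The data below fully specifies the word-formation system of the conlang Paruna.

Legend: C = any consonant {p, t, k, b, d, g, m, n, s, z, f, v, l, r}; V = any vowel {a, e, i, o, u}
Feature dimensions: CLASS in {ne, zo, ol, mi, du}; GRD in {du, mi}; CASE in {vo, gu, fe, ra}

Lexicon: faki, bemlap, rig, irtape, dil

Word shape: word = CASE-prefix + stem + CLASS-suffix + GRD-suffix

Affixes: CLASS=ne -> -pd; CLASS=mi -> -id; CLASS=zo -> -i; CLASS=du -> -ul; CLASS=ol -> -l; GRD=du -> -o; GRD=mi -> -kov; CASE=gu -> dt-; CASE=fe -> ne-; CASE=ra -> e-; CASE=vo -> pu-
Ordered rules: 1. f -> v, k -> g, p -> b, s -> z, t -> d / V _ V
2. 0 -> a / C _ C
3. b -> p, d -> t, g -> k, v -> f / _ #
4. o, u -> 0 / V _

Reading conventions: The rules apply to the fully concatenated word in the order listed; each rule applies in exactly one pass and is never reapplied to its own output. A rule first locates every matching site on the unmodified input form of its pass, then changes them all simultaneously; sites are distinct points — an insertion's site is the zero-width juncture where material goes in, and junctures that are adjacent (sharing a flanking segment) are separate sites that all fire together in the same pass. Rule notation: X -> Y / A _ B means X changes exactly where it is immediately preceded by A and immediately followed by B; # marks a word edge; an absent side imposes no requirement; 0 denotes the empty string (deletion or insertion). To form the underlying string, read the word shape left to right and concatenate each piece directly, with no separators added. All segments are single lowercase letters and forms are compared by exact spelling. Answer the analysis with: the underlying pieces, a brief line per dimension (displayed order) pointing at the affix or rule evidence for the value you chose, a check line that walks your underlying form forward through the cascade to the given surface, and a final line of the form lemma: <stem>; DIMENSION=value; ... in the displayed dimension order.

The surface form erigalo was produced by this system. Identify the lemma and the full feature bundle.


underlying: e-rig-l-o
CLASS=ol - signalled by the affix -l
GRD=du - signalled by the affix -o
CASE=ra - signalled by the affix e-
check: eriglo -> eriglo -> erigalo -> erigalo -> erigalo
lemma: rig; CLASS=ol; GRD=du; CASE=ra


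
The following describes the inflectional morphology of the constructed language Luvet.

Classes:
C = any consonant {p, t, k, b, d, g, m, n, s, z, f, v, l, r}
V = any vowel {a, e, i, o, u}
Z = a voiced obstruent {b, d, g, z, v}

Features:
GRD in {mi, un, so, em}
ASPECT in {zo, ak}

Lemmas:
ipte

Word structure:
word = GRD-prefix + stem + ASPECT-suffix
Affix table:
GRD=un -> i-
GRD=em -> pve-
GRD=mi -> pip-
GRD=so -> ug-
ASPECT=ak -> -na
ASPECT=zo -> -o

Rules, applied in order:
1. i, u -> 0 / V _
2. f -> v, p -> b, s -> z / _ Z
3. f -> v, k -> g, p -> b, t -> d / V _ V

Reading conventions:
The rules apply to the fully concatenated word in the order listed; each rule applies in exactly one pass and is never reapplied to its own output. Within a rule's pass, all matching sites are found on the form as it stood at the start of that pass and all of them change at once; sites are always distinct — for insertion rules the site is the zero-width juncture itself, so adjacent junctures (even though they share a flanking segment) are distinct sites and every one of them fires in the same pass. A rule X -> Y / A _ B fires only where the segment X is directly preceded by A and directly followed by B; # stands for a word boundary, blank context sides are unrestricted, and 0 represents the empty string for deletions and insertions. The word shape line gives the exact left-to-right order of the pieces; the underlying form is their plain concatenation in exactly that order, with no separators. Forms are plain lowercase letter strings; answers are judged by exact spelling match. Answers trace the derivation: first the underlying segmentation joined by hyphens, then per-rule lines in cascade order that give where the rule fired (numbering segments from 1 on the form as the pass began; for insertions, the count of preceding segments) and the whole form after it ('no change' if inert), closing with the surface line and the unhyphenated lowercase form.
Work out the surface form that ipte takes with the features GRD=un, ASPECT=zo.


underlying: i-ipte-o
1. i, u -> 0 / V _: fires at position(s) 2: ipteo
2. f -> v, p -> b, s -> z / _ Z: no change
3. f -> v, k -> g, p -> b, t -> d / V _ V: no change
surface: ipteo


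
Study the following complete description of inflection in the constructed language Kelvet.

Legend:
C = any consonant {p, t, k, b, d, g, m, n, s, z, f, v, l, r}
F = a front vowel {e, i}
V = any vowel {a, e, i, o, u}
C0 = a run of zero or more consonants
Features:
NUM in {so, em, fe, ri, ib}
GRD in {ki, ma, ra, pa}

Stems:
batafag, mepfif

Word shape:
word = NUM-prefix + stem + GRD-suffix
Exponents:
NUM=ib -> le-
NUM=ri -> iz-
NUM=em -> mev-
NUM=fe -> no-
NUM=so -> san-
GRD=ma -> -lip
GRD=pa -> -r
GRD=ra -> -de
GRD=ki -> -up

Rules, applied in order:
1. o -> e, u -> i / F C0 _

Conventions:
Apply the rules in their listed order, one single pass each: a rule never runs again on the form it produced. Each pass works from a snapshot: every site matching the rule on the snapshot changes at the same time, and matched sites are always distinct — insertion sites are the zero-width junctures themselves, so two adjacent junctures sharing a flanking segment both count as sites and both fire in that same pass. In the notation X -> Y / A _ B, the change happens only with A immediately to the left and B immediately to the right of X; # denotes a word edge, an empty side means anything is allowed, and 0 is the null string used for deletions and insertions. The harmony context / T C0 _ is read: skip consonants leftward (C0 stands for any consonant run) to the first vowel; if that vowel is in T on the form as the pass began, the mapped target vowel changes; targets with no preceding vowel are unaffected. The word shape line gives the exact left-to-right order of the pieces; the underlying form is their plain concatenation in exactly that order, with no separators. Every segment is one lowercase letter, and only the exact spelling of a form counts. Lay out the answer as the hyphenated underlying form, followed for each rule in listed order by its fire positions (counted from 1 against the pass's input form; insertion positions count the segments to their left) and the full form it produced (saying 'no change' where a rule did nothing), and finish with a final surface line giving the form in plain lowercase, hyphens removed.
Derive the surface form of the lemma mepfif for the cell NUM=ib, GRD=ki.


underlying: le-mepfif-up
1. o -> e, u -> i / F C0 _: fires at position(s) 9: lemepfifip
surface: lemepfifip


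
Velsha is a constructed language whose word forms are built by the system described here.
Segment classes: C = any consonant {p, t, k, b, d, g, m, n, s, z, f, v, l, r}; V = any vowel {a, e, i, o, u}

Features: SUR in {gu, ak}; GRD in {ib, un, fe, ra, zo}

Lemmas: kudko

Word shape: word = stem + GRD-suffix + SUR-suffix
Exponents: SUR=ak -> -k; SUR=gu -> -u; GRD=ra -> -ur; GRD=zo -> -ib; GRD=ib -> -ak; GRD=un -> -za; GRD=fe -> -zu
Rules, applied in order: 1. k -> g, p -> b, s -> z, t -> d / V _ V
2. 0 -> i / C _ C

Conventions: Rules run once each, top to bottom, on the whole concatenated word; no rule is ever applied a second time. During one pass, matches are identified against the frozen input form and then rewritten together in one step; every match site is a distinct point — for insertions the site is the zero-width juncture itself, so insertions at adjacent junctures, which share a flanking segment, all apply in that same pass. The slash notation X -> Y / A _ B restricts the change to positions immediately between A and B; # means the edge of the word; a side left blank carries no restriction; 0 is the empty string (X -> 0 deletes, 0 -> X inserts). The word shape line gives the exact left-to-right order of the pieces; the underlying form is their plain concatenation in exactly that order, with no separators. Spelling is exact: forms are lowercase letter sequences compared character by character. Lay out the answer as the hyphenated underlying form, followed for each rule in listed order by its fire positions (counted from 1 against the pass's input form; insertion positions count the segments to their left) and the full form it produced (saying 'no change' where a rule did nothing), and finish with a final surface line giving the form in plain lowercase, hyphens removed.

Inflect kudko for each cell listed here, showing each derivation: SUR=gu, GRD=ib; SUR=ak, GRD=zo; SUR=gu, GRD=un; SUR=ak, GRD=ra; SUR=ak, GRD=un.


cell SUR=gu, GRD=ib:
underlying: kudko-ak-u
1. k -> g, p -> b, s -> z, t -> d / V _ V: fires at position(s) 7: kudkoagu
2. 0 -> i / C _ C: inserts after position(s) 3: kudikoagu
surface: kudikoagu

cell SUR=ak, GRD=zo:
underlying: kudko-ib-k
1. k -> g, p -> b, s -> z, t -> d / V _ V: no change
2. 0 -> i / C _ C: inserts after position(s) 3, 7: kudikoibik
surface: kudikoibik

cell SUR=gu, GRD=un:
underlying: kudko-za-u
1. k -> g, p -> b, s -> z, t -> d / V _ V: no change
2. 0 -> i / C _ C: inserts after position(s) 3: kudikozau
surface: kudikozau

cell SUR=ak, GRD=ra:
underlying: kudko-ur-k
1. k -> g, p -> b, s -> z, t -> d / V _ V: no change
2. 0 -> i / C _ C: inserts after position(s) 3, 7: kudikourik
surface: kudikourik

cell SUR=ak, GRD=un:
underlying: kudko-za-k
1. k -> g, p -> b, s -> z, t -> d / V _ V: no change
2. 0 -> i / C _ C: inserts after position(s) 3: kudikozak
surface: kudikozak


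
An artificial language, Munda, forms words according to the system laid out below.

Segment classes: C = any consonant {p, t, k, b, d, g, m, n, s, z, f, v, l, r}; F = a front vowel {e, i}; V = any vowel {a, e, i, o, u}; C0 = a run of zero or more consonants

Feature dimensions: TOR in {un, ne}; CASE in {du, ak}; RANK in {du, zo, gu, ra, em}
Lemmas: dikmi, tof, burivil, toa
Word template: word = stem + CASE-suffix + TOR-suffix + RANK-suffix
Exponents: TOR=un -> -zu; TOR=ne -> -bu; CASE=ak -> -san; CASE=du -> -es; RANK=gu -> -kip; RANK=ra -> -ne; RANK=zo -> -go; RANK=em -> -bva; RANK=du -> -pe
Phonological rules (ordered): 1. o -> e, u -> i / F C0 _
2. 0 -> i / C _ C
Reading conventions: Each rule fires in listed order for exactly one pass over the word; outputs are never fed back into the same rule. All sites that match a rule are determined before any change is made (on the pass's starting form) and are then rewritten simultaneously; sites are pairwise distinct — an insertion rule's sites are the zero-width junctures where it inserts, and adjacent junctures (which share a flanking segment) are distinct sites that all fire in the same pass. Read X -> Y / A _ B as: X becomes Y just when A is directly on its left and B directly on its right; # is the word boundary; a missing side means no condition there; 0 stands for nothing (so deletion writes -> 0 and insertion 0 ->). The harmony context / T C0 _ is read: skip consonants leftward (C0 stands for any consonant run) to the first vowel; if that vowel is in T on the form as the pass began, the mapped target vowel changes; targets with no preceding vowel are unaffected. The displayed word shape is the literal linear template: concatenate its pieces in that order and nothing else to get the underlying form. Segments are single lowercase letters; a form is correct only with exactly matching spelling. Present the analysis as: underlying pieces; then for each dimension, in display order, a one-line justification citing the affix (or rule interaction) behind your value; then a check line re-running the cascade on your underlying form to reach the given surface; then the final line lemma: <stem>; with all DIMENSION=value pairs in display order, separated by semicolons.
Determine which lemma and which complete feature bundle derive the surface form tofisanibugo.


underlying: tof-san-bu-go
TOR=ne - signalled by the affix -bu
CASE=ak - signalled by the affix -san
RANK=zo - signalled by the affix -go
check: tofsanbugo -> tofsanbugo -> tofisanibugo
lemma: tof; TOR=ne; CASE=ak; RANK=zo


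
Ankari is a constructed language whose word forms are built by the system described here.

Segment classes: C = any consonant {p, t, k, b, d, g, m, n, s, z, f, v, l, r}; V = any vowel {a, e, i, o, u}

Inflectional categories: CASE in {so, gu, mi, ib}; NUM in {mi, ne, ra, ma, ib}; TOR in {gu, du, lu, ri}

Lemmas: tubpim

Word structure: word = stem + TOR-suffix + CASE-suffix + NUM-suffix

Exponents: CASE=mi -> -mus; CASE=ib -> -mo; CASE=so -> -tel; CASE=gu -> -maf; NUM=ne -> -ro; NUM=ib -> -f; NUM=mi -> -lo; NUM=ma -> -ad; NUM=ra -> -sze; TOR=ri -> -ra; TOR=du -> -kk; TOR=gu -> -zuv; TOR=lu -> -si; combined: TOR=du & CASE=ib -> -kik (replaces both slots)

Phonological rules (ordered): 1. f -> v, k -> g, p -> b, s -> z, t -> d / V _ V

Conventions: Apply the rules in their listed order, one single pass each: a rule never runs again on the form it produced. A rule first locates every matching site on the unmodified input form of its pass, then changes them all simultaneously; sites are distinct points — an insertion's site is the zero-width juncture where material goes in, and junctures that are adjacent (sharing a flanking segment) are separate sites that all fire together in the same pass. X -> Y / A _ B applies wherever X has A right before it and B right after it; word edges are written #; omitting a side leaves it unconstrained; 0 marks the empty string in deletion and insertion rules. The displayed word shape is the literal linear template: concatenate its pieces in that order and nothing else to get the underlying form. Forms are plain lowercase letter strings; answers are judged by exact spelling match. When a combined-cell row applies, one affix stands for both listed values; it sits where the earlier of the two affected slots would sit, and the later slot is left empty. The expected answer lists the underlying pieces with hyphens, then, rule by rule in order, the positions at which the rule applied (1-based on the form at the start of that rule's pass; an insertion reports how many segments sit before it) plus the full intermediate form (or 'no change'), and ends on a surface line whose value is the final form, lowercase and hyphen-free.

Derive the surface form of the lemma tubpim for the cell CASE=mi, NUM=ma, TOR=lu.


underlying: tubpim-si-mus-ad
1. f -> v, k -> g, p -> b, s -> z, t -> d / V _ V: fires at position(s) 11: tubpimsimuzad
surface: tubpimsimuzad


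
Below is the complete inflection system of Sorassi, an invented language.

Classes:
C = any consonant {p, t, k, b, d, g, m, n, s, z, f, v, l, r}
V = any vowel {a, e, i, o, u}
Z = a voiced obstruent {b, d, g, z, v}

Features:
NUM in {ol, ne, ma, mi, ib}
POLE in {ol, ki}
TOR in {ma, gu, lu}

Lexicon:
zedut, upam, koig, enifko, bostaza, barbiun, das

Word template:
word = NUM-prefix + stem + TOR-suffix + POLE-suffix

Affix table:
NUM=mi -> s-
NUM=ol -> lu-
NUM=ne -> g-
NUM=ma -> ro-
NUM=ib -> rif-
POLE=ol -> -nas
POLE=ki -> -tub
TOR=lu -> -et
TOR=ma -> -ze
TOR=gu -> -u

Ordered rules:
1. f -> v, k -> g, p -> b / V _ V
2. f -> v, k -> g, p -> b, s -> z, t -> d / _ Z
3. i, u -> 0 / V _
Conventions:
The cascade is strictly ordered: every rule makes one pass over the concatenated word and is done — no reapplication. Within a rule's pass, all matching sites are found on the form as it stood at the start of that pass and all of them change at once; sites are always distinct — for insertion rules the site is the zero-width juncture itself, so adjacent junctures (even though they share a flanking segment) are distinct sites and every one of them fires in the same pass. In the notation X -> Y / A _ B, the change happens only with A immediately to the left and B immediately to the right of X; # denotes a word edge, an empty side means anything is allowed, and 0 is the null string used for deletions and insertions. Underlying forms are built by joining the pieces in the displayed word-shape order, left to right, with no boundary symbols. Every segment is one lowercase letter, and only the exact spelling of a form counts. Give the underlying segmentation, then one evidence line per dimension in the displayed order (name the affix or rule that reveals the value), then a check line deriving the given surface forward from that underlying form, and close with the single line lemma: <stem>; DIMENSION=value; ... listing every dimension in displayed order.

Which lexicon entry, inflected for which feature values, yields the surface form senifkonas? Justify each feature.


underlying: s-enifko-u-nas
NUM=mi - signalled by the affix s-
POLE=ol - signalled by the affix -nas
TOR=gu - signalled by the affix -u
check: senifkounas -> senifkounas -> senifkounas -> senifkonas
lemma: enifko; NUM=mi; POLE=ol; TOR=gu


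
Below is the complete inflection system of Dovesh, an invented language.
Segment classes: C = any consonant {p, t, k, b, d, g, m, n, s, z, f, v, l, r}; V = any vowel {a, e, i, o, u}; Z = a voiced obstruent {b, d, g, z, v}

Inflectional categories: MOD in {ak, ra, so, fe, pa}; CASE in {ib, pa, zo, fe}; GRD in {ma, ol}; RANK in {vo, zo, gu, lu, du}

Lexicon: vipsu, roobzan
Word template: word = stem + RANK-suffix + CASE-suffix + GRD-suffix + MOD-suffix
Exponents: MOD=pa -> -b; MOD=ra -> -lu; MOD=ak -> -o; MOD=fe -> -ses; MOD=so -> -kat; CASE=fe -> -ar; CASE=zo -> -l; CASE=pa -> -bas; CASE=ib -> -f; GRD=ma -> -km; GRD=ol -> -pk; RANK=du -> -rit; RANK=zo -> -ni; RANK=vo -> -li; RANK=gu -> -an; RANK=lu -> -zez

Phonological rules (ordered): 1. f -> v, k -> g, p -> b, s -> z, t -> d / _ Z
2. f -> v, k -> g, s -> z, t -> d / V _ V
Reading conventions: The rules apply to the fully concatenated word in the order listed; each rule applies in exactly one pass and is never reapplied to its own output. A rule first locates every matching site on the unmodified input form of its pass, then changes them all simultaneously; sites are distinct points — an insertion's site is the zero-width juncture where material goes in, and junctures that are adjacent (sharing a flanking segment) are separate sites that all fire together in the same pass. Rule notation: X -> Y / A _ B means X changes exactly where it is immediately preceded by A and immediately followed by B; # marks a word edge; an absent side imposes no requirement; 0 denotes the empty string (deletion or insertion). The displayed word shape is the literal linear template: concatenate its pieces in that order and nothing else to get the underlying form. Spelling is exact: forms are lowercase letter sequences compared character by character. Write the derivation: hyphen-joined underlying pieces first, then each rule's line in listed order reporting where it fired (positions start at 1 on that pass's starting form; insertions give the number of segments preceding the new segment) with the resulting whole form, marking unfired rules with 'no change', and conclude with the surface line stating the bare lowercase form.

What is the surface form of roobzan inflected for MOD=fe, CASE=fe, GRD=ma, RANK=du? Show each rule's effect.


underlying: roobzan-rit-ar-km-ses
1. f -> v, k -> g, p -> b, s -> z, t -> d / _ Z: no change
2. f -> v, k -> g, s -> z, t -> d / V _ V: fires at position(s) 10: roobzanridarkmses
surface: roobzanridarkmses


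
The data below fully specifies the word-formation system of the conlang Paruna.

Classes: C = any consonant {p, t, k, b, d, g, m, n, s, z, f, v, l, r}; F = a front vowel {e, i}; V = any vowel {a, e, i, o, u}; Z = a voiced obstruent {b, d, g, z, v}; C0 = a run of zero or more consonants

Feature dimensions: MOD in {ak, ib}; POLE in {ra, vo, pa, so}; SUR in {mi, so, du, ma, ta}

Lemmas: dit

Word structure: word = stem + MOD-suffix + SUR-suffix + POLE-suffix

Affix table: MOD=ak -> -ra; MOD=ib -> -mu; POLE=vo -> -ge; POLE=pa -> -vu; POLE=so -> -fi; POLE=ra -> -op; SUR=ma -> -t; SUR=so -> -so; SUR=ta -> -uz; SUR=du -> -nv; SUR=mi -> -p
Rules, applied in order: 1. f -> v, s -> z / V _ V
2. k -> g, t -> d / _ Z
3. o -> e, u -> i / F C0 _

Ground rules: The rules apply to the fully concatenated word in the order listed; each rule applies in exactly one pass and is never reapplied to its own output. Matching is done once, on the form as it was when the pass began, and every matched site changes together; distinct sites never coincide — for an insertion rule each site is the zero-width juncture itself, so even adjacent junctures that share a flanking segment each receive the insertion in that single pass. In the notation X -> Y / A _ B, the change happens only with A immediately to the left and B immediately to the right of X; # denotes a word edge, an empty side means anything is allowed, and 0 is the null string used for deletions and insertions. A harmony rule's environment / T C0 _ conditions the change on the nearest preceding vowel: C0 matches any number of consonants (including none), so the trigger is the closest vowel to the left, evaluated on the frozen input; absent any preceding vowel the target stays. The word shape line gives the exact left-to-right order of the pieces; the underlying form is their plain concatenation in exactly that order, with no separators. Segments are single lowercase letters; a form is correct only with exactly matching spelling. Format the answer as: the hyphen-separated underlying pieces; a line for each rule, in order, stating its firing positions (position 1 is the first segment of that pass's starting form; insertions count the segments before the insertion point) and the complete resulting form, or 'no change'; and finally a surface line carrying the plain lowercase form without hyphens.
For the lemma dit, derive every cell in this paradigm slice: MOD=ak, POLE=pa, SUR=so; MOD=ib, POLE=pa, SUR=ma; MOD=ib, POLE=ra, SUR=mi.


cell MOD=ak, POLE=pa, SUR=so:
underlying: dit-ra-so-vu
1. f -> v, s -> z / V _ V: fires at position(s) 6: ditrazovu
2. k -> g, t -> d / _ Z: no change
3. o -> e, u -> i / F C0 _: no change
surface: ditrazovu

cell MOD=ib, POLE=pa, SUR=ma:
underlying: dit-mu-t-vu
1. f -> v, s -> z / V _ V: no change
2. k -> g, t -> d / _ Z: fires at position(s) 6: ditmudvu
3. o -> e, u -> i / F C0 _: fires at position(s) 5: ditmidvu
surface: ditmidvu

cell MOD=ib, POLE=ra, SUR=mi:
underlying: dit-mu-p-op
1. f -> v, s -> z / V _ V: no change
2. k -> g, t -> d / _ Z: no change
3. o -> e, u -> i / F C0 _: fires at position(s) 5: ditmipop
surface: ditmipop


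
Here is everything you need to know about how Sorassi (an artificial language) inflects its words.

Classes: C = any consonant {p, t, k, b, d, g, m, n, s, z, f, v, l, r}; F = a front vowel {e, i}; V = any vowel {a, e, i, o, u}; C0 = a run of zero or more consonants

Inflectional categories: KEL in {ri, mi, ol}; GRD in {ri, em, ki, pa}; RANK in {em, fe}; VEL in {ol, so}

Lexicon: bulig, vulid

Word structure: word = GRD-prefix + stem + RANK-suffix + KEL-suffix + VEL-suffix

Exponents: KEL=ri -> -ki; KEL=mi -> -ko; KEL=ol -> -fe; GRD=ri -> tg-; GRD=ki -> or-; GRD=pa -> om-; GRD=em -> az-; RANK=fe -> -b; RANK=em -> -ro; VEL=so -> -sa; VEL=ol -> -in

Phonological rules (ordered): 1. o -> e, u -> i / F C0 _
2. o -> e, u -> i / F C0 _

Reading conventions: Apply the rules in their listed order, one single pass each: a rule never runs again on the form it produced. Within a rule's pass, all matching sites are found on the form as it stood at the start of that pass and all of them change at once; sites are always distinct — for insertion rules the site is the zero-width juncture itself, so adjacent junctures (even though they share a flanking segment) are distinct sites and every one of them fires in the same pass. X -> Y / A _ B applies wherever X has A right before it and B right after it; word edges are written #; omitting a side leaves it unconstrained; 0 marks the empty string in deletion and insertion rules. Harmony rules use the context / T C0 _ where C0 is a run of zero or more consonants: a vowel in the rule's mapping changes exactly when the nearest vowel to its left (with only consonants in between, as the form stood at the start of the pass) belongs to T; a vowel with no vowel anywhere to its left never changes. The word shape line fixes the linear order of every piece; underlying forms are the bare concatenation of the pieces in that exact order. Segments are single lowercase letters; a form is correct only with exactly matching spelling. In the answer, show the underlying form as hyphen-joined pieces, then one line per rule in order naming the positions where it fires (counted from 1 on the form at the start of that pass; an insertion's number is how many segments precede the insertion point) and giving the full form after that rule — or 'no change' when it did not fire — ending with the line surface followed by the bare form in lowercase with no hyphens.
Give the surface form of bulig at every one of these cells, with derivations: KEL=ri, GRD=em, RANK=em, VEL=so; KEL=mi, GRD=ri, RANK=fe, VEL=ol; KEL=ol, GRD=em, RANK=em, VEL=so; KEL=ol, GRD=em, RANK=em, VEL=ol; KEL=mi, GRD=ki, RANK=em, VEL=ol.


cell KEL=ri, GRD=em, RANK=em, VEL=so:
underlying: az-bulig-ro-ki-sa
1. o -> e, u -> i / F C0 _: fires at position(s) 9: azbuligrekisa
2. o -> e, u -> i / F C0 _: no change
surface: azbuligrekisa

cell KEL=mi, GRD=ri, RANK=fe, VEL=ol:
underlying: tg-bulig-b-ko-in
1. o -> e, u -> i / F C0 _: fires at position(s) 10: tgbuligbkein
2. o -> e, u -> i / F C0 _: no change
surface: tgbuligbkein

cell KEL=ol, GRD=em, RANK=em, VEL=so:
underlying: az-bulig-ro-fe-sa
1. o -> e, u -> i / F C0 _: fires at position(s) 9: azbuligrefesa
2. o -> e, u -> i / F C0 _: no change
surface: azbuligrefesa

cell KEL=ol, GRD=em, RANK=em, VEL=ol:
underlying: az-bulig-ro-fe-in
1. o -> e, u -> i / F C0 _: fires at position(s) 9: azbuligrefein
2. o -> e, u -> i / F C0 _: no change
surface: azbuligrefein

cell KEL=mi, GRD=ki, RANK=em, VEL=ol:
underlying: or-bulig-ro-ko-in
1. o -> e, u -> i / F C0 _: fires at position(s) 9: orbuligrekoin
2. o -> e, u -> i / F C0 _: fires at position(s) 11: orbuligrekein
surface: orbuligrekein


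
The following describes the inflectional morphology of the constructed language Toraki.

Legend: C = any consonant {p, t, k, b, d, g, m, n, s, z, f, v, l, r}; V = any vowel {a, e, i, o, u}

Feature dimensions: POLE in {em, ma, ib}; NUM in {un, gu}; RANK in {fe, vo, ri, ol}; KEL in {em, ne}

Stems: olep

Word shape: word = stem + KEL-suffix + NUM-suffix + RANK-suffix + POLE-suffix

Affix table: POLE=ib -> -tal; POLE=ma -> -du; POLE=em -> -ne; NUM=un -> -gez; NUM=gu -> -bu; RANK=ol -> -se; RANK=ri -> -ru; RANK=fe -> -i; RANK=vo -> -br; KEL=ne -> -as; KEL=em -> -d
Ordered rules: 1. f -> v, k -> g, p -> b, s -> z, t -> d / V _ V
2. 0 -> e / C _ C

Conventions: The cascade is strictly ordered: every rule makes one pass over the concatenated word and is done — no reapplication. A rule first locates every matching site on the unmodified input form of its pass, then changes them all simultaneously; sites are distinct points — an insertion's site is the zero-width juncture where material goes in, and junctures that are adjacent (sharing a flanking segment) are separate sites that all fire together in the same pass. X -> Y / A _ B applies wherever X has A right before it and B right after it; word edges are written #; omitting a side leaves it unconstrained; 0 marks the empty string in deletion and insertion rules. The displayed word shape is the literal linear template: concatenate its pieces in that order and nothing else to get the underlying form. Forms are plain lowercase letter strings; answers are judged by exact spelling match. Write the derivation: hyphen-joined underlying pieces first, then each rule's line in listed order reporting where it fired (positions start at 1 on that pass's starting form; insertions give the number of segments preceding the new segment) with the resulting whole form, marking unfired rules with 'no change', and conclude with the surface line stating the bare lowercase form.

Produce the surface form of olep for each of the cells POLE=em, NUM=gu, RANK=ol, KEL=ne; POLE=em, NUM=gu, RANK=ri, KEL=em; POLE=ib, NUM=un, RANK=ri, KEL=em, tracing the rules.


cell POLE=em, NUM=gu, RANK=ol, KEL=ne:
underlying: olep-as-bu-se-ne
1. f -> v, k -> g, p -> b, s -> z, t -> d / V _ V: fires at position(s) 4, 9: olebasbuzene
2. 0 -> e / C _ C: inserts after position(s) 6: olebasebuzene
surface: olebasebuzene

cell POLE=em, NUM=gu, RANK=ri, KEL=em:
underlying: olep-d-bu-ru-ne
1. f -> v, k -> g, p -> b, s -> z, t -> d / V _ V: no change
2. 0 -> e / C _ C: inserts after position(s) 4, 5: olepedeburune
surface: olepedeburune

cell POLE=ib, NUM=un, RANK=ri, KEL=em:
underlying: olep-d-gez-ru-tal
1. f -> v, k -> g, p -> b, s -> z, t -> d / V _ V: fires at position(s) 11: olepdgezrudal
2. 0 -> e / C _ C: inserts after position(s) 4, 5, 8: olepedegezerudal
surface: olepedegezerudal


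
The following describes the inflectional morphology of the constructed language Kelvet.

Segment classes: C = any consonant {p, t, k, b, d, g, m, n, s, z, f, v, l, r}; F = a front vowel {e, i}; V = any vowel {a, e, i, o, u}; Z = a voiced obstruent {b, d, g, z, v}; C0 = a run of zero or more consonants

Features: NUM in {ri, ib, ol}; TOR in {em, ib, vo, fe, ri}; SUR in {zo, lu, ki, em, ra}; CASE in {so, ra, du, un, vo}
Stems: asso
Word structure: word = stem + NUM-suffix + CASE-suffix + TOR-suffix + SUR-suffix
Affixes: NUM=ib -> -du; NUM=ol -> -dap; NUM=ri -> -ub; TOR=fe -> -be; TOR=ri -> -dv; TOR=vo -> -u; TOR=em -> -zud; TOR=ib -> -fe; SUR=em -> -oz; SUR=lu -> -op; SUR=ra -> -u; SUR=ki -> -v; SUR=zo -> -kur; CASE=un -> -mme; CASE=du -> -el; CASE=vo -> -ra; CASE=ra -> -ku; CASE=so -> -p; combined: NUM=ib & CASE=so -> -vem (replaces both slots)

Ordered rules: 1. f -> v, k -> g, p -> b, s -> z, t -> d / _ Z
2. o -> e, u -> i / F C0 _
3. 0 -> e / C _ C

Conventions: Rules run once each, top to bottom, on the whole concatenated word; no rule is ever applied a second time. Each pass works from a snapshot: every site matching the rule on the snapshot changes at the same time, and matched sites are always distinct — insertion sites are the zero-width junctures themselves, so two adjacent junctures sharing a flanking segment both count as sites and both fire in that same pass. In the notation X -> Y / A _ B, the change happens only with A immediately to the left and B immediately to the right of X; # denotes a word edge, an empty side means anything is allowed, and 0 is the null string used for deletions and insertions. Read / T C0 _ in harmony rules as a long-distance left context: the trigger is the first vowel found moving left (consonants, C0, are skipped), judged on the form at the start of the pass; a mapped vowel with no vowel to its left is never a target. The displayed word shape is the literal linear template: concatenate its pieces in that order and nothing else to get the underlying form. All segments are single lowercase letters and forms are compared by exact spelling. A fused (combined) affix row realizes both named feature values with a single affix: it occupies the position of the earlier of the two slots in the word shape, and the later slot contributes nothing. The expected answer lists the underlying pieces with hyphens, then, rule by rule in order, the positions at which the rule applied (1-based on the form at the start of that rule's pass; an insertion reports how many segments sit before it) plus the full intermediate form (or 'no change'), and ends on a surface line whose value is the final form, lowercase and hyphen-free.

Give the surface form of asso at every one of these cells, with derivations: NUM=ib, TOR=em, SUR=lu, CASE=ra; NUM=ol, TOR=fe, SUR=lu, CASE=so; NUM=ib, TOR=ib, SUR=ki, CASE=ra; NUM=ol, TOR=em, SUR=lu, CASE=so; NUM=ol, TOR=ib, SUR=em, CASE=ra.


cell NUM=ib, TOR=em, SUR=lu, CASE=ra:
underlying: asso-du-ku-zud-op
1. f -> v, k -> g, p -> b, s -> z, t -> d / _ Z: no change
2. o -> e, u -> i / F C0 _: no change
3. 0 -> e / C _ C: inserts after position(s) 2: asesodukuzudop
surface: asesodukuzudop

cell NUM=ol, TOR=fe, SUR=lu, CASE=so:
underlying: asso-dap-p-be-op
1. f -> v, k -> g, p -> b, s -> z, t -> d / _ Z: fires at position(s) 8: assodapbbeop
2. o -> e, u -> i / F C0 _: fires at position(s) 11: assodapbbeep
3. 0 -> e / C _ C: inserts after position(s) 2, 7, 8: asesodapebebeep
surface: asesodapebebeep

cell NUM=ib, TOR=ib, SUR=ki, CASE=ra:
underlying: asso-du-ku-fe-v
1. f -> v, k -> g, p -> b, s -> z, t -> d / _ Z: no change
2. o -> e, u -> i / F C0 _: no change
3. 0 -> e / C _ C: inserts after position(s) 2: asesodukufev
surface: asesodukufev

cell NUM=ol, TOR=em, SUR=lu, CASE=so:
underlying: asso-dap-p-zud-op
1. f -> v, k -> g, p -> b, s -> z, t -> d / _ Z: fires at position(s) 8: assodapbzudop
2. o -> e, u -> i / F C0 _: no change
3. 0 -> e / C _ C: inserts after position(s) 2, 7, 8: asesodapebezudop
surface: asesodapebezudop

cell NUM=ol, TOR=ib, SUR=em, CASE=ra:
underlying: asso-dap-ku-fe-oz
1. f -> v, k -> g, p -> b, s -> z, t -> d / _ Z: no change
2. o -> e, u -> i / F C0 _: fires at position(s) 12: assodapkufeez
3. 0 -> e / C _ C: inserts after position(s) 2, 7: asesodapekufeez
surface: asesodapekufeez


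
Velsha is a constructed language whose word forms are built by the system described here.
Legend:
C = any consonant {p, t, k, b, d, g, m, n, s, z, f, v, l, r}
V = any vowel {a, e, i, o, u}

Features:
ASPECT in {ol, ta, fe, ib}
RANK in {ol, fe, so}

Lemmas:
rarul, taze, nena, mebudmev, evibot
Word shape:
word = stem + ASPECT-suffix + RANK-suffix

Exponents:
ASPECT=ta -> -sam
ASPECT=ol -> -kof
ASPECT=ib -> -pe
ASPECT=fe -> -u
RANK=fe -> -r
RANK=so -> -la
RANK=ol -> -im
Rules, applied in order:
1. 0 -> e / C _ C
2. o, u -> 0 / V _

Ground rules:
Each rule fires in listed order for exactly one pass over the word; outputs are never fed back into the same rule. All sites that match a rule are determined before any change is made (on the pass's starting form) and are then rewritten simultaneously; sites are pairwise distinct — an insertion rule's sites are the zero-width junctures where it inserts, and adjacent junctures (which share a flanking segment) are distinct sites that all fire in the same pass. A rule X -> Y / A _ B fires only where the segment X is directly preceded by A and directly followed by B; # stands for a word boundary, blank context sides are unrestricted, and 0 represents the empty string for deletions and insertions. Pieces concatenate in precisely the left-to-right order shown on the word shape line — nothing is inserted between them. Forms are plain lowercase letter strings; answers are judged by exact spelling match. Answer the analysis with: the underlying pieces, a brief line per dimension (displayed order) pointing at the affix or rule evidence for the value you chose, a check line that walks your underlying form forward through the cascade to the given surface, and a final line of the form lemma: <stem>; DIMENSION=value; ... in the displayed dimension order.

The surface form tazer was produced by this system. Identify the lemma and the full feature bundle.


underlying: taze-u-r
ASPECT=fe - signalled by the affix -u
RANK=fe - signalled by the affix -r
check: tazeur -> tazeur -> tazer
lemma: taze; ASPECT=fe; RANK=fe


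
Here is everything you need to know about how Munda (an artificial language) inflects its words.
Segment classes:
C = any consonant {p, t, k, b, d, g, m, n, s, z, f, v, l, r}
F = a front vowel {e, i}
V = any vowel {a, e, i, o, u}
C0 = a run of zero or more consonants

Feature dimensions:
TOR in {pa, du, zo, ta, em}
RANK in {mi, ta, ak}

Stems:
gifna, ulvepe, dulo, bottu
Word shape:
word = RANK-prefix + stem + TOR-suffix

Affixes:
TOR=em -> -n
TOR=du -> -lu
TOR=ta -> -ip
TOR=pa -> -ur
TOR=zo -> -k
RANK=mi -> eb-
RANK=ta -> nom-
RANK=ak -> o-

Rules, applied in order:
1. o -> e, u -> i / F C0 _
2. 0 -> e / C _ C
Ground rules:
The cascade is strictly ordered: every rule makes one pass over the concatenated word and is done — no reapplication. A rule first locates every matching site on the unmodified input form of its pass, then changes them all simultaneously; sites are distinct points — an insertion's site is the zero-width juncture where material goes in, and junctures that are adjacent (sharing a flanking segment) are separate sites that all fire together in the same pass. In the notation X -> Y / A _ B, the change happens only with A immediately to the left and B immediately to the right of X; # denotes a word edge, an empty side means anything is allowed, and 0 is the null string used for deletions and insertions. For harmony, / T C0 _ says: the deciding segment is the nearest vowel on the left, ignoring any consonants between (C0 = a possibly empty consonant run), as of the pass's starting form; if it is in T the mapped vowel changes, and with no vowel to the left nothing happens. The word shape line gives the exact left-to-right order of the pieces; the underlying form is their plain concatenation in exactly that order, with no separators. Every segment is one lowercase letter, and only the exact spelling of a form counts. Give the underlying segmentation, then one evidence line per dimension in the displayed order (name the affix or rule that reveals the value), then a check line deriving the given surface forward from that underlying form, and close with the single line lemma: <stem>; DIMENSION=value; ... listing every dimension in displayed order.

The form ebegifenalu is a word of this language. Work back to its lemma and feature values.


underlying: eb-gifna-lu
TOR=du - signalled by the affix -lu
RANK=mi - signalled by the affix eb-
check: ebgifnalu -> ebgifnalu -> ebegifenalu
lemma: gifna; TOR=du; RANK=mi


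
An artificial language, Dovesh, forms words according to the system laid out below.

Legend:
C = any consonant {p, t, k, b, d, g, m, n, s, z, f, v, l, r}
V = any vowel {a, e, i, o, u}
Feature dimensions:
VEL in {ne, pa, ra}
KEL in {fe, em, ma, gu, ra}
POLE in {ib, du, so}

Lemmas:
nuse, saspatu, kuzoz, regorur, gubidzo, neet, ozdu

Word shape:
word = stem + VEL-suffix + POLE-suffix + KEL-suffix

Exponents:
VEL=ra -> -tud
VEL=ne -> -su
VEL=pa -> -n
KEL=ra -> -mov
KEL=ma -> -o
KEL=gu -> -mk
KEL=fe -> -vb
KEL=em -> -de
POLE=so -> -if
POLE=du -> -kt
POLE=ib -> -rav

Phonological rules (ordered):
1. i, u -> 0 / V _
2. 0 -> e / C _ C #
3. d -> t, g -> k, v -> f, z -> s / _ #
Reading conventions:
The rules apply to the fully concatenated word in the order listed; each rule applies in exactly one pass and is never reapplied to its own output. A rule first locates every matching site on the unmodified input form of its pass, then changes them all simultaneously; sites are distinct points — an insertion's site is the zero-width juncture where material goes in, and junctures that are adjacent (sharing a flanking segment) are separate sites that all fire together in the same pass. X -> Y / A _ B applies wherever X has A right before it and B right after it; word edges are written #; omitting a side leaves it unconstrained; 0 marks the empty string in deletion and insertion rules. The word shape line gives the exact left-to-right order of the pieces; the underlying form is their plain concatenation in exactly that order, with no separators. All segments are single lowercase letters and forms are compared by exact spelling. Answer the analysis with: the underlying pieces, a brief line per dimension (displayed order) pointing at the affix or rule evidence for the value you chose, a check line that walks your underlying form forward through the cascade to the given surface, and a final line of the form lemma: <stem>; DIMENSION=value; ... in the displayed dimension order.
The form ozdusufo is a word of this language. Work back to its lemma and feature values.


underlying: ozdu-su-if-o
VEL=ne - signalled by the affix -su
KEL=ma - signalled by the affix -o
POLE=so - signalled by the affix -if
check: ozdusuifo -> ozdusufo -> ozdusufo -> ozdusufo
lemma: ozdu; VEL=ne; KEL=ma; POLE=so


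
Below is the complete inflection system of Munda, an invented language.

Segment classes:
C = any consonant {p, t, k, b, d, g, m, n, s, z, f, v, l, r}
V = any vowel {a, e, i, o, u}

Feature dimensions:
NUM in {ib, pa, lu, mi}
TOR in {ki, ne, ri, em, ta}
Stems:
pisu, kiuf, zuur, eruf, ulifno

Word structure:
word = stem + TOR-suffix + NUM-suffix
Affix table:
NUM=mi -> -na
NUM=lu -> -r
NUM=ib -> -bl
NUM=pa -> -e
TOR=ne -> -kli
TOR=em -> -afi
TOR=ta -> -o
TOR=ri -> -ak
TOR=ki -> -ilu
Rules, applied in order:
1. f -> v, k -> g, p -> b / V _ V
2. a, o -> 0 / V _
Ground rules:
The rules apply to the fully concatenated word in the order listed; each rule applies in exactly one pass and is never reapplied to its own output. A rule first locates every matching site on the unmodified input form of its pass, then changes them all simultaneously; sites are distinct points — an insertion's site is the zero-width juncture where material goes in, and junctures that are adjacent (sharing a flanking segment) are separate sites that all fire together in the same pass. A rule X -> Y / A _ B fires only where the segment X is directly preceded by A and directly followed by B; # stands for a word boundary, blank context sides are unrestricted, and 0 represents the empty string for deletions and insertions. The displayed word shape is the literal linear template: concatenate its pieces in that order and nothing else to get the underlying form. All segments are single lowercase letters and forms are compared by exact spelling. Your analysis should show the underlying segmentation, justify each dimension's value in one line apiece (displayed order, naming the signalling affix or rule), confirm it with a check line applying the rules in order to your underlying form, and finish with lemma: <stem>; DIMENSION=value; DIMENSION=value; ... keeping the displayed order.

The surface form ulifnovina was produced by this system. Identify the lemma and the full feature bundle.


underlying: ulifno-afi-na
NUM=mi - signalled by the affix -na
TOR=em - signalled by the affix -afi
check: ulifnoafina -> ulifnoavina -> ulifnovina
lemma: ulifno; NUM=mi; TOR=em
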